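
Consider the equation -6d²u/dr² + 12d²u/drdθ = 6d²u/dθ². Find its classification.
Rewriting in standard form: -6d²u/dr² + 12d²u/drdθ - 6d²u/dθ² = 0. Parabolic. (A = -6, B = 12, C = -6 gives B² - 4AC = 0.)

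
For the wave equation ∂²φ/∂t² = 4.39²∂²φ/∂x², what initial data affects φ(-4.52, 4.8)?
Domain of dependence: [-25.592, 16.552]. Signals travel at speed 4.39, so data within |x - -4.52| ≤ 4.39·4.8 = 21.072 can reach the point.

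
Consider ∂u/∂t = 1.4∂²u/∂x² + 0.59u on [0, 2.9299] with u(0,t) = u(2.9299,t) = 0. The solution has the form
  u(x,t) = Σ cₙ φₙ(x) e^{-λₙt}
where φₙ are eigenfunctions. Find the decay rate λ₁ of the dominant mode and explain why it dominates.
Eigenvalues: λₙ = 1.4n²π²/2.9299² - 0.59.
First three modes:
  n=1: λ₁ = 1.4π²/2.9299² - 0.59 ≈ 1.02
  n=2: λ₂ = 5.6π²/2.9299² - 0.59 ≈ 5.848
  n=3: λ₃ = 12.6π²/2.9299² - 0.59 ≈ 13.897
Since 1.4π²/2.9299² ≈ 1.61 > 0.59, all λₙ > 0.
The n=1 mode decays slowest → dominates as t → ∞.
Asymptotic: u ~ c₁ sin(πx/2.9299) e^{-λ₁t} with decay rate λ₁ ≈ 1.02.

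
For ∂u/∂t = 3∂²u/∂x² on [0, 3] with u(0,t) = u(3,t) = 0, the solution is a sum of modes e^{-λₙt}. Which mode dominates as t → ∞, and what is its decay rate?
Eigenvalues: λₙ = 3n²π²/3².
First three modes:
  n=1: λ₁ = 3π²/3² ≈ 3.29
  n=2: λ₂ = 12π²/3² ≈ 13.159 (4× faster decay)
  n=3: λ₃ = 27π²/3² ≈ 29.609 (9× faster decay)
As t → ∞, higher modes decay exponentially faster. The n=1 mode dominates: u ~ c₁ sin(πx/3) e^{-λ₁t}.
Decay rate: λ₁ = 3π²/3² ≈ 3.29.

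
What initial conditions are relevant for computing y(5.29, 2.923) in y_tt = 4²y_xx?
Domain of dependence: [-6.402, 16.982]. Signals travel at speed 4, so data within |x - 5.29| ≤ 4·2.923 = 11.692 can reach the point.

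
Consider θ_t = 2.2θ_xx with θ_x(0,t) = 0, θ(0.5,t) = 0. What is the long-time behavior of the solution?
As t → ∞, θ → 0. Heat escapes through the Dirichlet boundary.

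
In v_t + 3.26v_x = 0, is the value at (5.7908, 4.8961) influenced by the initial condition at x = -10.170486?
Yes. The characteristic through (5.7908, 4.8961) passes through x = -10.170486.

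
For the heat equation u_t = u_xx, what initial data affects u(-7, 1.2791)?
The entire real line. The heat equation has infinite propagation speed: any initial disturbance instantly affects all points (though exponentially small far away).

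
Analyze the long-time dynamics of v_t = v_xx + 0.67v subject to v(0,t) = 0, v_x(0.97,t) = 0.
Long-time behavior: v → 0. Diffusion dominates reaction (r=0.67 < κπ²/(4L²)≈2.62); solution decays.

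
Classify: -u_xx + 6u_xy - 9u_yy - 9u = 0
Parabolic (discriminant = 0).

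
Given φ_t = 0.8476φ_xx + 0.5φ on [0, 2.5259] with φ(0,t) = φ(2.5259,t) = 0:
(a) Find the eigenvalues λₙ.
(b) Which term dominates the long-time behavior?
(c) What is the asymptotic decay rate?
Eigenvalues: λₙ = 0.8476n²π²/2.5259² - 0.5.
First three modes:
  n=1: λ₁ = 0.8476π²/2.5259² - 0.5 ≈ 0.811
  n=2: λ₂ = 3.3904π²/2.5259² - 0.5 ≈ 4.745
  n=3: λ₃ = 7.6284π²/2.5259² - 0.5 ≈ 11.301
Since 0.8476π²/2.5259² ≈ 1.311 > 0.5, all λₙ > 0.
The n=1 mode decays slowest → dominates as t → ∞.
Asymptotic: φ ~ c₁ sin(πx/2.5259) e^{-λ₁t} with decay rate λ₁ ≈ 0.811.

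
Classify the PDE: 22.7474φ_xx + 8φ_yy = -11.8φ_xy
Rewriting in standard form: 22.7474φ_xx + 11.8φ_xy + 8φ_yy = 0. A = 22.7474, B = 11.8, C = 8. Discriminant B² - 4AC = -588.6768. Since -588.6768 < 0, elliptic.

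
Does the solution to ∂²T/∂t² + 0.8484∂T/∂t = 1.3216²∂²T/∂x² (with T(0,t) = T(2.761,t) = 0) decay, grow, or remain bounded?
T → 0. Damping (γ=0.8484) dissipates energy; oscillations decay exponentially.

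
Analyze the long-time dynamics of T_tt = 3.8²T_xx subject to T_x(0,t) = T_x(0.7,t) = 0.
Long-time behavior: T oscillates about a mean that drifts linearly in t (generically unbounded; no decay). There is no damping, so the nonconstant modes persist as standing waves (energy conserved, no decay). But with Neumann conditions at both ends the constant mode has eigenvalue 0: the spatial mean M(t) of T satisfies M'' = 0, so M(t) = M(0) + M'(0)·t. Unless the initial velocity has zero mean (∫T_t(x,0)dx = 0), the solution grows linearly in t (unbounded, though not exponentially); if it does have zero mean, the solution stays bounded and simply oscillates.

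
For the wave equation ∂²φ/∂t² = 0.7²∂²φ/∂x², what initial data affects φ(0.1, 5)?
Domain of dependence: [-3.4, 3.6]. Signals travel at speed 0.7, so data within |x - 0.1| ≤ 0.7·5 = 3.5 can reach the point.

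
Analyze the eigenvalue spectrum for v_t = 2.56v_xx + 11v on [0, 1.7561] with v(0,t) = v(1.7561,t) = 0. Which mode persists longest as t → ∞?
Eigenvalues: λₙ = 2.56n²π²/1.7561² - 11.
First three modes:
  n=1: λ₁ = 2.56π²/1.7561² - 11 ≈ -2.807
  n=2: λ₂ = 10.24π²/1.7561² - 11 ≈ 21.772
  n=3: λ₃ = 23.04π²/1.7561² - 11 ≈ 62.737
Since 2.56π²/1.7561² ≈ 8.193 < 11, λ₁ < 0.
The n=1 mode grows fastest (−λₙ is largest for n=1) → dominates.
Asymptotic: v ~ c₁ sin(πx/1.7561) e^{2.807t} (exponential growth at rate −λ₁ ≈ 2.807).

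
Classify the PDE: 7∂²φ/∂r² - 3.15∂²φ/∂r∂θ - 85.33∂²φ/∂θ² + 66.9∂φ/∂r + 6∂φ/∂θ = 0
A = 7, B = -3.15, C = -85.33. Discriminant B² - 4AC = 2399.1625. Since 2399.1625 > 0, hyperbolic.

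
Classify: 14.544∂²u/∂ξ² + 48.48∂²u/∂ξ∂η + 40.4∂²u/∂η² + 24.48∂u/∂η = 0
Parabolic (discriminant = 0).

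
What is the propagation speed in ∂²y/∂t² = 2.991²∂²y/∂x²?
Speed = 2.991. Information travels along characteristics x = x₀ ± 2.991t.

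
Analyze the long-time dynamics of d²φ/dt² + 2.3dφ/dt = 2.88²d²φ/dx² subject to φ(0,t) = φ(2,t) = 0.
Long-time behavior: φ → 0. Damping (γ=2.3) dissipates energy; oscillations decay exponentially.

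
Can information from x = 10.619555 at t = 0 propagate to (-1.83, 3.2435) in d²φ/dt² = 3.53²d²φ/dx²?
No. The domain of dependence is [-13.279555, 9.619555], and 10.619555 is outside this interval.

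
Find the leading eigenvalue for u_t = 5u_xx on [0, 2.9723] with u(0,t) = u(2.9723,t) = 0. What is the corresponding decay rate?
Eigenvalues: λₙ = 5n²π²/2.9723².
First three modes:
  n=1: λ₁ = 5π²/2.9723² ≈ 5.586
  n=2: λ₂ = 20π²/2.9723² ≈ 22.343 (4× faster decay)
  n=3: λ₃ = 45π²/2.9723² ≈ 50.272 (9× faster decay)
As t → ∞, higher modes decay exponentially faster. The n=1 mode dominates: u ~ c₁ sin(πx/2.9723) e^{-λ₁t}.
Decay rate: λ₁ = 5π²/2.9723² ≈ 5.586.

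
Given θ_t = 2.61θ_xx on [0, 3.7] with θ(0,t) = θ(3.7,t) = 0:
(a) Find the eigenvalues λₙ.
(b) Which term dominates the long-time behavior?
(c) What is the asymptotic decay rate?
Eigenvalues: λₙ = 2.61n²π²/3.7².
First three modes:
  n=1: λ₁ = 2.61π²/3.7² ≈ 1.882
  n=2: λ₂ = 10.44π²/3.7² ≈ 7.527 (4× faster decay)
  n=3: λ₃ = 23.49π²/3.7² ≈ 16.935 (9× faster decay)
As t → ∞, higher modes decay exponentially faster. The n=1 mode dominates: θ ~ c₁ sin(πx/3.7) e^{-λ₁t}.
Decay rate: λ₁ = 2.61π²/3.7² ≈ 1.882.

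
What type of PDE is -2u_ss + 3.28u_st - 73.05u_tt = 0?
With A = -2, B = 3.28, C = -73.05, the discriminant is -573.6416. This is an elliptic PDE.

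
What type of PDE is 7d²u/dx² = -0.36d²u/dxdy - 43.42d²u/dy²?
Rewriting in standard form: 7d²u/dx² + 0.36d²u/dxdy + 43.42d²u/dy² = 0. With A = 7, B = 0.36, C = 43.42, the discriminant is -1215.6304. This is an elliptic PDE.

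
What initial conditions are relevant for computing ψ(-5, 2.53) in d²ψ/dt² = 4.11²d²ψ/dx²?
Domain of dependence: [-15.3983, 5.3983]. Signals travel at speed 4.11, so data within |x - -5| ≤ 4.11·2.53 = 10.3983 can reach the point.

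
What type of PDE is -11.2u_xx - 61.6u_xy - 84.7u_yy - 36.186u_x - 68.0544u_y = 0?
With A = -11.2, B = -61.6, C = -84.7, the discriminant is 0. This is a parabolic PDE.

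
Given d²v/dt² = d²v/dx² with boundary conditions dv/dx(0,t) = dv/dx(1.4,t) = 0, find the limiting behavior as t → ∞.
v oscillates about a mean that drifts linearly in t (generically unbounded; no decay). There is no damping, so the nonconstant modes persist as standing waves (energy conserved, no decay). But with Neumann conditions at both ends the constant mode has eigenvalue 0: the spatial mean M(t) of v satisfies M'' = 0, so M(t) = M(0) + M'(0)·t. Unless the initial velocity has zero mean (∫v_t(x,0)dx = 0), the solution grows linearly in t (unbounded, though not exponentially); if it does have zero mean, the solution stays bounded and simply oscillates.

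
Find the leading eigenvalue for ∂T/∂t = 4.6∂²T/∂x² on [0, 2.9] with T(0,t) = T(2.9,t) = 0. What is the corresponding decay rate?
Eigenvalues: λₙ = 4.6n²π²/2.9².
First three modes:
  n=1: λ₁ = 4.6π²/2.9² ≈ 5.398
  n=2: λ₂ = 18.4π²/2.9² ≈ 21.593 (4× faster decay)
  n=3: λ₃ = 41.4π²/2.9² ≈ 48.585 (9× faster decay)
As t → ∞, higher modes decay exponentially faster. The n=1 mode dominates: T ~ c₁ sin(πx/2.9) e^{-λ₁t}.
Decay rate: λ₁ = 4.6π²/2.9² ≈ 5.398.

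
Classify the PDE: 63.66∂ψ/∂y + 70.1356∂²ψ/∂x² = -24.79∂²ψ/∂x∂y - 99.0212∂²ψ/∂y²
Rewriting in standard form: 70.1356∂²ψ/∂x² + 24.79∂²ψ/∂x∂y + 99.0212∂²ψ/∂y² + 63.66∂ψ/∂y = 0. A = 70.1356, B = 24.79, C = 99.0212. Discriminant B² - 4AC = -27165.10099888. Since -27165.10099888 < 0, elliptic.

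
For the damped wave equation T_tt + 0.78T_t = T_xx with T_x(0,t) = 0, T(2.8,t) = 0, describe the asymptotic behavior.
T → 0. Damping (γ=0.78) dissipates energy; oscillations decay exponentially.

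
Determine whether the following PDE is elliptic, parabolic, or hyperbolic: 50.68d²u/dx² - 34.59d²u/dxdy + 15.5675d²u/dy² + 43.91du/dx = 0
Coefficients: A = 50.68, B = -34.59, C = 15.5675. B² - 4AC = -1959.3755, which is negative, so the equation is elliptic.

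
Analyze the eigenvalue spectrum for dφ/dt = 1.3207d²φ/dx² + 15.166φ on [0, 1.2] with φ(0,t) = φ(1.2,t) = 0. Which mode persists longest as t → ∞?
Eigenvalues: λₙ = 1.3207n²π²/1.2² - 15.166.
First three modes:
  n=1: λ₁ = 1.3207π²/1.2² - 15.166 ≈ -6.114
  n=2: λ₂ = 5.2828π²/1.2² - 15.166 ≈ 21.042
  n=3: λ₃ = 11.8863π²/1.2² - 15.166 ≈ 66.301
Since 1.3207π²/1.2² ≈ 9.052 < 15.166, λ₁ < 0.
The n=1 mode grows fastest (−λₙ is largest for n=1) → dominates.
Asymptotic: φ ~ c₁ sin(πx/1.2) e^{6.114t} (exponential growth at rate −λ₁ ≈ 6.114).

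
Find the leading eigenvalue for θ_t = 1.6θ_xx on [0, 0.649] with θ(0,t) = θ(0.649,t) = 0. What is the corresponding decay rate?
Eigenvalues: λₙ = 1.6n²π²/0.649².
First three modes:
  n=1: λ₁ = 1.6π²/0.649² ≈ 37.491
  n=2: λ₂ = 6.4π²/0.649² ≈ 149.965 (4× faster decay)
  n=3: λ₃ = 14.4π²/0.649² ≈ 337.422 (9× faster decay)
As t → ∞, higher modes decay exponentially faster. The n=1 mode dominates: θ ~ c₁ sin(πx/0.649) e^{-λ₁t}.
Decay rate: λ₁ = 1.6π²/0.649² ≈ 37.491.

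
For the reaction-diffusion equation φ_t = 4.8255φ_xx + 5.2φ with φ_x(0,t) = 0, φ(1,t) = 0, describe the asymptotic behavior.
φ → 0. Diffusion dominates reaction (r=5.2 < κπ²/(4L²)≈11.91); solution decays.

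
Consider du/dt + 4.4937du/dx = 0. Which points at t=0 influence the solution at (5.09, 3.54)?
A single point: x = -10.817698. The characteristic through (5.09, 3.54) is x - 4.4937t = const, so x = 5.09 - 4.4937·3.54 = -10.817698.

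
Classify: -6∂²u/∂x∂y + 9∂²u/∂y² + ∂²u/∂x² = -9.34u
Rewriting in standard form: ∂²u/∂x² - 6∂²u/∂x∂y + 9∂²u/∂y² + 9.34u = 0. Parabolic (discriminant = 0).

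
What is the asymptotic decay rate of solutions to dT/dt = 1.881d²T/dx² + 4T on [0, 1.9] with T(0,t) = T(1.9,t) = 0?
Eigenvalues: λₙ = 1.881n²π²/1.9² - 4.
First three modes:
  n=1: λ₁ = 1.881π²/1.9² - 4 ≈ 1.143
  n=2: λ₂ = 7.524π²/1.9² - 4 ≈ 16.57
  n=3: λ₃ = 16.929π²/1.9² - 4 ≈ 42.283
Since 1.881π²/1.9² ≈ 5.143 > 4, all λₙ > 0.
The n=1 mode decays slowest → dominates as t → ∞.
Asymptotic: T ~ c₁ sin(πx/1.9) e^{-λ₁t} with decay rate λ₁ ≈ 1.143.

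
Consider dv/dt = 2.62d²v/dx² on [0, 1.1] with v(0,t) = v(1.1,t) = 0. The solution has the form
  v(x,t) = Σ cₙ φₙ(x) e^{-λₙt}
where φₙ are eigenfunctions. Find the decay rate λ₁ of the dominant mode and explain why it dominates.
Eigenvalues: λₙ = 2.62n²π²/1.1².
First three modes:
  n=1: λ₁ = 2.62π²/1.1² ≈ 21.371
  n=2: λ₂ = 10.48π²/1.1² ≈ 85.482 (4× faster decay)
  n=3: λ₃ = 23.58π²/1.1² ≈ 192.335 (9× faster decay)
As t → ∞, higher modes decay exponentially faster. The n=1 mode dominates: v ~ c₁ sin(πx/1.1) e^{-λ₁t}.
Decay rate: λ₁ = 2.62π²/1.1² ≈ 21.371.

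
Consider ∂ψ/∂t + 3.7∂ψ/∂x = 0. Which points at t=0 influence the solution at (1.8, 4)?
A single point: x = -13. The characteristic through (1.8, 4) is x - 3.7t = const, so x = 1.8 - 3.7·4 = -13.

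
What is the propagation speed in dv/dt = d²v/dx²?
Infinite. The heat equation is parabolic, not hyperbolic, so disturbances propagate instantly.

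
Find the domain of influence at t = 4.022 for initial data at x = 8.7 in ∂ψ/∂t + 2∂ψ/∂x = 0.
At x = 16.744. The characteristic carries data from (8.7, 0) to (16.744, 4.022).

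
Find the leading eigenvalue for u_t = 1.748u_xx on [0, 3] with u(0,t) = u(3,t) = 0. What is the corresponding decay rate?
Eigenvalues: λₙ = 1.748n²π²/3².
First three modes:
  n=1: λ₁ = 1.748π²/3² ≈ 1.917
  n=2: λ₂ = 6.992π²/3² ≈ 7.668 (4× faster decay)
  n=3: λ₃ = 15.732π²/3² ≈ 17.252 (9× faster decay)
As t → ∞, higher modes decay exponentially faster. The n=1 mode dominates: u ~ c₁ sin(πx/3) e^{-λ₁t}.
Decay rate: λ₁ = 1.748π²/3² ≈ 1.917.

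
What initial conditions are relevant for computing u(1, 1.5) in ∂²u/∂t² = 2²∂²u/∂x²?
Domain of dependence: [-2, 4]. Signals travel at speed 2, so data within |x - 1| ≤ 2·1.5 = 3 can reach the point.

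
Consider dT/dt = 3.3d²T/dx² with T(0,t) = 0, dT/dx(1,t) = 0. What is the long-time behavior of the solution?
As t → ∞, T → 0. Heat escapes through the Dirichlet boundary.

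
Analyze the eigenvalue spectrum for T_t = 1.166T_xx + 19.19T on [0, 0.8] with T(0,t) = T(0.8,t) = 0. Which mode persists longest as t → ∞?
Eigenvalues: λₙ = 1.166n²π²/0.8² - 19.19.
First three modes:
  n=1: λ₁ = 1.166π²/0.8² - 19.19 ≈ -1.209
  n=2: λ₂ = 4.664π²/0.8² - 19.19 ≈ 52.735
  n=3: λ₃ = 10.494π²/0.8² - 19.19 ≈ 142.641
Since 1.166π²/0.8² ≈ 17.981 < 19.19, λ₁ < 0.
The n=1 mode grows fastest (−λₙ is largest for n=1) → dominates.
Asymptotic: T ~ c₁ sin(πx/0.8) e^{1.209t} (exponential growth at rate −λ₁ ≈ 1.209).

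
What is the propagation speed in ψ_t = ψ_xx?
Infinite. The heat equation is parabolic, not hyperbolic, so disturbances propagate instantly.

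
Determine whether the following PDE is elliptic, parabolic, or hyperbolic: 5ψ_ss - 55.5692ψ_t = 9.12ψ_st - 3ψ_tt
Rewriting in standard form: 5ψ_ss - 9.12ψ_st + 3ψ_tt - 55.5692ψ_t = 0. Coefficients: A = 5, B = -9.12, C = 3. B² - 4AC = 23.1744, which is positive, so the equation is hyperbolic.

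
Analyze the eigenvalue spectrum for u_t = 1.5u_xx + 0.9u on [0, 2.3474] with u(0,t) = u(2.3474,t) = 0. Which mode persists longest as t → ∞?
Eigenvalues: λₙ = 1.5n²π²/2.3474² - 0.9.
First three modes:
  n=1: λ₁ = 1.5π²/2.3474² - 0.9 ≈ 1.787
  n=2: λ₂ = 6π²/2.3474² - 0.9 ≈ 9.847
  n=3: λ₃ = 13.5π²/2.3474² - 0.9 ≈ 23.28
Since 1.5π²/2.3474² ≈ 2.687 > 0.9, all λₙ > 0.
The n=1 mode decays slowest → dominates as t → ∞.
Asymptotic: u ~ c₁ sin(πx/2.3474) e^{-λ₁t} with decay rate λ₁ ≈ 1.787.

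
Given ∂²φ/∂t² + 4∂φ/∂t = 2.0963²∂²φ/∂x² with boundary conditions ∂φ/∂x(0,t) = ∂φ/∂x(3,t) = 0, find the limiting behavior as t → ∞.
φ → constant (steady state). Damping (γ=4) dissipates the nonconstant modes; with Neumann BCs the spatial average obeys M''+γM'=0 and tends to a finite limit.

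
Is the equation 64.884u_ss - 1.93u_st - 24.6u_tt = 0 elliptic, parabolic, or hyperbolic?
Computing B² - 4AC with A = 64.884, B = -1.93, C = -24.6: discriminant = 6388.3105 (positive). Answer: hyperbolic.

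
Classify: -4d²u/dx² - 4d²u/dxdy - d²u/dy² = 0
Parabolic (discriminant = 0).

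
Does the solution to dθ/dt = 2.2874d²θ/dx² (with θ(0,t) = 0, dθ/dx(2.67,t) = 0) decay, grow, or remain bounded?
θ → 0. Heat escapes through the Dirichlet boundary.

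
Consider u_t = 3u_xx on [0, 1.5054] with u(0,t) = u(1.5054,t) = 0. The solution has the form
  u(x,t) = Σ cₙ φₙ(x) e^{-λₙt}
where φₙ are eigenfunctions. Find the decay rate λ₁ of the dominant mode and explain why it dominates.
Eigenvalues: λₙ = 3n²π²/1.5054².
First three modes:
  n=1: λ₁ = 3π²/1.5054² ≈ 13.065
  n=2: λ₂ = 12π²/1.5054² ≈ 52.261 (4× faster decay)
  n=3: λ₃ = 27π²/1.5054² ≈ 117.587 (9× faster decay)
As t → ∞, higher modes decay exponentially faster. The n=1 mode dominates: u ~ c₁ sin(πx/1.5054) e^{-λ₁t}.
Decay rate: λ₁ = 3π²/1.5054² ≈ 13.065.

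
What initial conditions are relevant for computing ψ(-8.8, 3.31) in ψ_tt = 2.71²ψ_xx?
Domain of dependence: [-17.7701, 0.1701]. Signals travel at speed 2.71, so data within |x - -8.8| ≤ 2.71·3.31 = 8.9701 can reach the point.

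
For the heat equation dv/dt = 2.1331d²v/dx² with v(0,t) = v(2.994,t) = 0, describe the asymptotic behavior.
v → 0. Heat diffuses out through both boundaries.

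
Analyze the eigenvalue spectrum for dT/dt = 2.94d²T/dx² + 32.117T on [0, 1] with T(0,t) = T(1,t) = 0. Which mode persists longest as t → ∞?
Eigenvalues: λₙ = 2.94n²π²/1² - 32.117.
First three modes:
  n=1: λ₁ = 2.94π² - 32.117 ≈ -3.1
  n=2: λ₂ = 11.76π² - 32.117 ≈ 83.95
  n=3: λ₃ = 26.46π² - 32.117 ≈ 229.033
Since 2.94π² ≈ 29.017 < 32.117, λ₁ < 0.
The n=1 mode grows fastest (−λₙ is largest for n=1) → dominates.
Asymptotic: T ~ c₁ sin(πx/1) e^{3.1t} (exponential growth at rate −λ₁ ≈ 3.1).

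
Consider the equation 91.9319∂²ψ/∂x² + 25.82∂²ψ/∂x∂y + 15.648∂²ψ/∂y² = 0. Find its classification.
Elliptic. (A = 91.9319, B = 25.82, C = 15.648 gives B² - 4AC = -5087.5290848.)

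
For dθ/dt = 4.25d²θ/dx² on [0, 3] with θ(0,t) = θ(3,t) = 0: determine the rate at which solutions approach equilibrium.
Eigenvalues: λₙ = 4.25n²π²/3².
First three modes:
  n=1: λ₁ = 4.25π²/3² ≈ 4.661
  n=2: λ₂ = 17π²/3² ≈ 18.643 (4× faster decay)
  n=3: λ₃ = 38.25π²/3² ≈ 41.946 (9× faster decay)
As t → ∞, higher modes decay exponentially faster. The n=1 mode dominates: θ ~ c₁ sin(πx/3) e^{-λ₁t}.
Decay rate: λ₁ = 4.25π²/3² ≈ 4.661.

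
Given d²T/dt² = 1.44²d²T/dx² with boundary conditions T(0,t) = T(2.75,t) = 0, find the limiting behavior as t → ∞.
T oscillates (no decay). Energy is conserved; the solution oscillates indefinitely as standing waves.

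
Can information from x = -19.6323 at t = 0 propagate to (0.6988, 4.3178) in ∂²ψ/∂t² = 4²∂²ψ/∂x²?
No. The domain of dependence is [-16.5724, 17.97], and -19.6323 is outside this interval.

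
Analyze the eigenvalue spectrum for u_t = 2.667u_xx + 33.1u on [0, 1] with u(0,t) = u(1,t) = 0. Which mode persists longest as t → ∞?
Eigenvalues: λₙ = 2.667n²π²/1² - 33.1.
First three modes:
  n=1: λ₁ = 2.667π² - 33.1 ≈ -6.778
  n=2: λ₂ = 10.668π² - 33.1 ≈ 72.189
  n=3: λ₃ = 24.003π² - 33.1 ≈ 203.8
Since 2.667π² ≈ 26.322 < 33.1, λ₁ < 0.
The n=1 mode grows fastest (−λₙ is largest for n=1) → dominates.
Asymptotic: u ~ c₁ sin(πx/1) e^{6.778t} (exponential growth at rate −λ₁ ≈ 6.778).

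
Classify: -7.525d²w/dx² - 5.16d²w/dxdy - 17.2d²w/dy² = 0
Elliptic (discriminant = -491.0944).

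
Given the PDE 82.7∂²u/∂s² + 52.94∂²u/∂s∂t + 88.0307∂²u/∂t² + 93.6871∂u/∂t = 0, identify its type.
The second-order coefficients are A = 82.7, B = 52.94, C = 88.0307. Since B² - 4AC = -26317.91196 < 0, this is an elliptic PDE.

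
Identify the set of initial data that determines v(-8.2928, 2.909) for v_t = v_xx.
The entire real line. The heat equation has infinite propagation speed: any initial disturbance instantly affects all points (though exponentially small far away).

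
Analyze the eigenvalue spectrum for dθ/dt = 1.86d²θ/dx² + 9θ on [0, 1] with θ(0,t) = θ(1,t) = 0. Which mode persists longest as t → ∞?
Eigenvalues: λₙ = 1.86n²π²/1² - 9.
First three modes:
  n=1: λ₁ = 1.86π² - 9 ≈ 9.357
  n=2: λ₂ = 7.44π² - 9 ≈ 64.43
  n=3: λ₃ = 16.74π² - 9 ≈ 156.217
Since 1.86π² ≈ 18.357 > 9, all λₙ > 0.
The n=1 mode decays slowest → dominates as t → ∞.
Asymptotic: θ ~ c₁ sin(πx/1) e^{-λ₁t} with decay rate λ₁ ≈ 9.357.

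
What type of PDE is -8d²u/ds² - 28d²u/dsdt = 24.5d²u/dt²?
Rewriting in standard form: -8d²u/ds² - 28d²u/dsdt - 24.5d²u/dt² = 0. With A = -8, B = -28, C = -24.5, the discriminant is 0. This is a parabolic PDE.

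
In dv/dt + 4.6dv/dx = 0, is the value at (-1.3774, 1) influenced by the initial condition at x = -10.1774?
No. Only data at x = -5.9774 affects (-1.3774, 1). Advection has one-way propagation along characteristics.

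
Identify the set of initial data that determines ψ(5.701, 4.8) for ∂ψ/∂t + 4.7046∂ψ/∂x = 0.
A single point: x = -16.88108. The characteristic through (5.701, 4.8) is x - 4.7046t = const, so x = 5.701 - 4.7046·4.8 = -16.88108.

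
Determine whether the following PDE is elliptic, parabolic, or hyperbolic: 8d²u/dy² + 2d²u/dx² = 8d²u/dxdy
Rewriting in standard form: 2d²u/dx² - 8d²u/dxdy + 8d²u/dy² = 0. Coefficients: A = 2, B = -8, C = 8. B² - 4AC = 0, which is zero, so the equation is parabolic.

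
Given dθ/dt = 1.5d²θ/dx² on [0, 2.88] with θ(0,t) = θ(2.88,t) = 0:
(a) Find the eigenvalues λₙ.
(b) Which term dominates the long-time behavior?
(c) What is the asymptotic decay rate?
Eigenvalues: λₙ = 1.5n²π²/2.88².
First three modes:
  n=1: λ₁ = 1.5π²/2.88² ≈ 1.785
  n=2: λ₂ = 6π²/2.88² ≈ 7.139 (4× faster decay)
  n=3: λ₃ = 13.5π²/2.88² ≈ 16.064 (9× faster decay)
As t → ∞, higher modes decay exponentially faster. The n=1 mode dominates: θ ~ c₁ sin(πx/2.88) e^{-λ₁t}.
Decay rate: λ₁ = 1.5π²/2.88² ≈ 1.785.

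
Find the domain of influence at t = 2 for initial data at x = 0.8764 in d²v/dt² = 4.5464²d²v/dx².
Domain of influence: [-8.2164, 9.9692]. Data at x = 0.8764 spreads outward at speed 4.5464.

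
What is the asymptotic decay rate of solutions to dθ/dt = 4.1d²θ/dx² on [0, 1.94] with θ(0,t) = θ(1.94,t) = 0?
Eigenvalues: λₙ = 4.1n²π²/1.94².
First three modes:
  n=1: λ₁ = 4.1π²/1.94² ≈ 10.752
  n=2: λ₂ = 16.4π²/1.94² ≈ 43.007 (4× faster decay)
  n=3: λ₃ = 36.9π²/1.94² ≈ 96.766 (9× faster decay)
As t → ∞, higher modes decay exponentially faster. The n=1 mode dominates: θ ~ c₁ sin(πx/1.94) e^{-λ₁t}.
Decay rate: λ₁ = 4.1π²/1.94² ≈ 10.752.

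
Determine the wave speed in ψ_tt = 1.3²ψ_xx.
Speed = 1.3. Information travels along characteristics x = x₀ ± 1.3t.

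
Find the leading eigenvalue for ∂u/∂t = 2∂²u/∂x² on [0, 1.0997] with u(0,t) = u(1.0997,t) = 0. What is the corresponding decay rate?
Eigenvalues: λₙ = 2n²π²/1.0997².
First three modes:
  n=1: λ₁ = 2π²/1.0997² ≈ 16.322
  n=2: λ₂ = 8π²/1.0997² ≈ 65.289 (4× faster decay)
  n=3: λ₃ = 18π²/1.0997² ≈ 146.901 (9× faster decay)
As t → ∞, higher modes decay exponentially faster. The n=1 mode dominates: u ~ c₁ sin(πx/1.0997) e^{-λ₁t}.
Decay rate: λ₁ = 2π²/1.0997² ≈ 16.322.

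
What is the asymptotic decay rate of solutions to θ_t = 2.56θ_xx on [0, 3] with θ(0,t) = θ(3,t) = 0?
Eigenvalues: λₙ = 2.56n²π²/3².
First three modes:
  n=1: λ₁ = 2.56π²/3² ≈ 2.807
  n=2: λ₂ = 10.24π²/3² ≈ 11.229 (4× faster decay)
  n=3: λ₃ = 23.04π²/3² ≈ 25.266 (9× faster decay)
As t → ∞, higher modes decay exponentially faster. The n=1 mode dominates: θ ~ c₁ sin(πx/3) e^{-λ₁t}.
Decay rate: λ₁ = 2.56π²/3² ≈ 2.807.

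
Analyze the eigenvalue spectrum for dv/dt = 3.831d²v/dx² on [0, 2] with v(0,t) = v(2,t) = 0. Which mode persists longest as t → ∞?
Eigenvalues: λₙ = 3.831n²π²/2².
First three modes:
  n=1: λ₁ = 3.831π²/2² ≈ 9.453
  n=2: λ₂ = 15.324π²/2² ≈ 37.81 (4× faster decay)
  n=3: λ₃ = 34.479π²/2² ≈ 85.074 (9× faster decay)
As t → ∞, higher modes decay exponentially faster. The n=1 mode dominates: v ~ c₁ sin(πx/2) e^{-λ₁t}.
Decay rate: λ₁ = 3.831π²/2² ≈ 9.453.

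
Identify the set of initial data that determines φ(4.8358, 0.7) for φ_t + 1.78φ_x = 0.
A single point: x = 3.5898. The characteristic through (4.8358, 0.7) is x - 1.78t = const, so x = 4.8358 - 1.78·0.7 = 3.5898.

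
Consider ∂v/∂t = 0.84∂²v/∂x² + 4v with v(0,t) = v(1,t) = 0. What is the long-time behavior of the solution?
As t → ∞, v → 0. Diffusion dominates reaction (r=4 < κπ²/L²≈8.29); solution decays.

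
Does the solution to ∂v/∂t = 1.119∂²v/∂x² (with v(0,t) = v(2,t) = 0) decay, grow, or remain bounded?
v → 0. Heat diffuses out through both boundaries.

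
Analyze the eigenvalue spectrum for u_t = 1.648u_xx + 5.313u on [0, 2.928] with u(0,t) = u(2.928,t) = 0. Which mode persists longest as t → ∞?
Eigenvalues: λₙ = 1.648n²π²/2.928² - 5.313.
First three modes:
  n=1: λ₁ = 1.648π²/2.928² - 5.313 ≈ -3.416
  n=2: λ₂ = 6.592π²/2.928² - 5.313 ≈ 2.276
  n=3: λ₃ = 14.832π²/2.928² - 5.313 ≈ 11.762
Since 1.648π²/2.928² ≈ 1.897 < 5.313, λ₁ < 0.
The n=1 mode grows fastest (−λₙ is largest for n=1) → dominates.
Asymptotic: u ~ c₁ sin(πx/2.928) e^{3.416t} (exponential growth at rate −λ₁ ≈ 3.416).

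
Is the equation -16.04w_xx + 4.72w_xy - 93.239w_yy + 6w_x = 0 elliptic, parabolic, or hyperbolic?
Computing B² - 4AC with A = -16.04, B = 4.72, C = -93.239: discriminant = -5959.93584 (negative). Answer: elliptic.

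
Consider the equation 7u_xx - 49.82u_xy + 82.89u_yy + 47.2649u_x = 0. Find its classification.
Hyperbolic. (A = 7, B = -49.82, C = 82.89 gives B² - 4AC = 161.1124.)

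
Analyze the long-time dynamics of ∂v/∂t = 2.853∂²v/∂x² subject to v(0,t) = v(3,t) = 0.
Long-time behavior: v → 0. Heat diffuses out through both boundaries.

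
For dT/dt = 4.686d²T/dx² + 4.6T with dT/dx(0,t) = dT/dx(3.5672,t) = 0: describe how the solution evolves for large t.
T grows unboundedly. With Neumann BCs the constant mode has diffusion eigenvalue 0, so any r > 0 makes it grow like e^(4.6t); solution grows exponentially.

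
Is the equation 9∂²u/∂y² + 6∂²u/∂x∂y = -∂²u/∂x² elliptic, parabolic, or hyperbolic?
Rewriting in standard form: ∂²u/∂x² + 6∂²u/∂x∂y + 9∂²u/∂y² = 0. Computing B² - 4AC with A = 1, B = 6, C = 9: discriminant = 0 (zero). Answer: parabolic.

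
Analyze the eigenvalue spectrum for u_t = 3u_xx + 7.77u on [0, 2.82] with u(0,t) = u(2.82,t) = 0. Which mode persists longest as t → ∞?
Eigenvalues: λₙ = 3n²π²/2.82² - 7.77.
First three modes:
  n=1: λ₁ = 3π²/2.82² - 7.77 ≈ -4.047
  n=2: λ₂ = 12π²/2.82² - 7.77 ≈ 7.123
  n=3: λ₃ = 27π²/2.82² - 7.77 ≈ 25.739
Since 3π²/2.82² ≈ 3.723 < 7.77, λ₁ < 0.
The n=1 mode grows fastest (−λₙ is largest for n=1) → dominates.
Asymptotic: u ~ c₁ sin(πx/2.82) e^{4.047t} (exponential growth at rate −λ₁ ≈ 4.047).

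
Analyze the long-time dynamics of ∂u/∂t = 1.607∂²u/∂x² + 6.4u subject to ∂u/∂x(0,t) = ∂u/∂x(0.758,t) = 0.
Long-time behavior: u grows unboundedly. With Neumann BCs the constant mode has diffusion eigenvalue 0, so any r > 0 makes it grow like e^(6.4t); solution grows exponentially.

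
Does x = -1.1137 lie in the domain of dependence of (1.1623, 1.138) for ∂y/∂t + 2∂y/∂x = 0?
Yes. The characteristic through (1.1623, 1.138) passes through x = -1.1137.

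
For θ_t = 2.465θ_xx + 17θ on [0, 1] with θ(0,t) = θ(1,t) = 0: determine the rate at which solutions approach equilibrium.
Eigenvalues: λₙ = 2.465n²π²/1² - 17.
First three modes:
  n=1: λ₁ = 2.465π² - 17 ≈ 7.329
  n=2: λ₂ = 9.86π² - 17 ≈ 80.314
  n=3: λ₃ = 22.185π² - 17 ≈ 201.957
Since 2.465π² ≈ 24.329 > 17, all λₙ > 0.
The n=1 mode decays slowest → dominates as t → ∞.
Asymptotic: θ ~ c₁ sin(πx/1) e^{-λ₁t} with decay rate λ₁ ≈ 7.329.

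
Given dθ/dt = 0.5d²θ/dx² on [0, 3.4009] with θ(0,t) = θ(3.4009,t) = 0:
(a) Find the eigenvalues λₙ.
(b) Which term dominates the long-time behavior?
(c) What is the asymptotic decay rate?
Eigenvalues: λₙ = 0.5n²π²/3.4009².
First three modes:
  n=1: λ₁ = 0.5π²/3.4009² ≈ 0.427
  n=2: λ₂ = 2π²/3.4009² ≈ 1.707 (4× faster decay)
  n=3: λ₃ = 4.5π²/3.4009² ≈ 3.84 (9× faster decay)
As t → ∞, higher modes decay exponentially faster. The n=1 mode dominates: θ ~ c₁ sin(πx/3.4009) e^{-λ₁t}.
Decay rate: λ₁ = 0.5π²/3.4009² ≈ 0.427.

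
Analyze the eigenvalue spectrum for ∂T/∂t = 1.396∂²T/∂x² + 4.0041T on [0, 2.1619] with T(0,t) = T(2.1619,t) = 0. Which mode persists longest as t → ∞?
Eigenvalues: λₙ = 1.396n²π²/2.1619² - 4.0041.
First three modes:
  n=1: λ₁ = 1.396π²/2.1619² - 4.0041 ≈ -1.056
  n=2: λ₂ = 5.584π²/2.1619² - 4.0041 ≈ 7.788
  n=3: λ₃ = 12.564π²/2.1619² - 4.0041 ≈ 22.527
Since 1.396π²/2.1619² ≈ 2.948 < 4.0041, λ₁ < 0.
The n=1 mode grows fastest (−λₙ is largest for n=1) → dominates.
Asymptotic: T ~ c₁ sin(πx/2.1619) e^{1.056t} (exponential growth at rate −λ₁ ≈ 1.056).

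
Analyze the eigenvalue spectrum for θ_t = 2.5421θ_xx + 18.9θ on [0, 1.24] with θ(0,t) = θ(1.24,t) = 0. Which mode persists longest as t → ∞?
Eigenvalues: λₙ = 2.5421n²π²/1.24² - 18.9.
First three modes:
  n=1: λ₁ = 2.5421π²/1.24² - 18.9 ≈ -2.583
  n=2: λ₂ = 10.1684π²/1.24² - 18.9 ≈ 46.369
  n=3: λ₃ = 22.8789π²/1.24² - 18.9 ≈ 127.956
Since 2.5421π²/1.24² ≈ 16.317 < 18.9, λ₁ < 0.
The n=1 mode grows fastest (−λₙ is largest for n=1) → dominates.
Asymptotic: θ ~ c₁ sin(πx/1.24) e^{2.583t} (exponential growth at rate −λ₁ ≈ 2.583).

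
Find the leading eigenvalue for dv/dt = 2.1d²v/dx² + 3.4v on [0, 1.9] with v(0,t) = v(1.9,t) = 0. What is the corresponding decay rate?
Eigenvalues: λₙ = 2.1n²π²/1.9² - 3.4.
First three modes:
  n=1: λ₁ = 2.1π²/1.9² - 3.4 ≈ 2.341
  n=2: λ₂ = 8.4π²/1.9² - 3.4 ≈ 19.565
  n=3: λ₃ = 18.9π²/1.9² - 3.4 ≈ 48.272
Since 2.1π²/1.9² ≈ 5.741 > 3.4, all λₙ > 0.
The n=1 mode decays slowest → dominates as t → ∞.
Asymptotic: v ~ c₁ sin(πx/1.9) e^{-λ₁t} with decay rate λ₁ ≈ 2.341.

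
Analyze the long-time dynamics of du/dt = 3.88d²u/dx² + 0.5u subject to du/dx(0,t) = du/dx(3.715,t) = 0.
Long-time behavior: u grows unboundedly. With Neumann BCs the constant mode has diffusion eigenvalue 0, so any r > 0 makes it grow like e^(0.5t); solution grows exponentially.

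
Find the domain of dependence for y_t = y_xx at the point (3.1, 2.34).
The entire real line. The heat equation has infinite propagation speed: any initial disturbance instantly affects all points (though exponentially small far away).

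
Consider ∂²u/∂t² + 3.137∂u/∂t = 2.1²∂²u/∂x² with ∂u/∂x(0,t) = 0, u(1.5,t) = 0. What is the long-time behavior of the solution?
As t → ∞, u → 0. Damping (γ=3.137) dissipates energy; oscillations decay exponentially.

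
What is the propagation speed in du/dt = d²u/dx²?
Infinite. The heat equation is parabolic, not hyperbolic, so disturbances propagate instantly.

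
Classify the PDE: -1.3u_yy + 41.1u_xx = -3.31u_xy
Rewriting in standard form: 41.1u_xx + 3.31u_xy - 1.3u_yy = 0. A = 41.1, B = 3.31, C = -1.3. Discriminant B² - 4AC = 224.6761. Since 224.6761 > 0, hyperbolic.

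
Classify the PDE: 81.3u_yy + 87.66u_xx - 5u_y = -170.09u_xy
Rewriting in standard form: 87.66u_xx + 170.09u_xy + 81.3u_yy - 5u_y = 0. A = 87.66, B = 170.09, C = 81.3. Discriminant B² - 4AC = 423.5761. Since 423.5761 > 0, hyperbolic.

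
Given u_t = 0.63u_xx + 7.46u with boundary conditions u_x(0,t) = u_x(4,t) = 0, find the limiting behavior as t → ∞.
u grows unboundedly. With Neumann BCs the constant mode has diffusion eigenvalue 0, so any r > 0 makes it grow like e^(7.46t); solution grows exponentially.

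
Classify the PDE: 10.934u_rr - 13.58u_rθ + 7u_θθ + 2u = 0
A = 10.934, B = -13.58, C = 7. Discriminant B² - 4AC = -121.7356. Since -121.7356 < 0, elliptic.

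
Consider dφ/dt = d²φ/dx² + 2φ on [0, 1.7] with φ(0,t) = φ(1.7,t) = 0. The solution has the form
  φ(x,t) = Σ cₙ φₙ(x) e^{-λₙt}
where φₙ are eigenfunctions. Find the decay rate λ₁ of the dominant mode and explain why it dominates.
Eigenvalues: λₙ = n²π²/1.7² - 2.
First three modes:
  n=1: λ₁ = π²/1.7² - 2 ≈ 1.415
  n=2: λ₂ = 4π²/1.7² - 2 ≈ 11.66
  n=3: λ₃ = 9π²/1.7² - 2 ≈ 28.736
Since π²/1.7² ≈ 3.415 > 2, all λₙ > 0.
The n=1 mode decays slowest → dominates as t → ∞.
Asymptotic: φ ~ c₁ sin(πx/1.7) e^{-λ₁t} with decay rate λ₁ ≈ 1.415.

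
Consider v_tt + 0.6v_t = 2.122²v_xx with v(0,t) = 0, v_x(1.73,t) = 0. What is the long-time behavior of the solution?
As t → ∞, v → 0. Damping (γ=0.6) dissipates energy; oscillations decay exponentially.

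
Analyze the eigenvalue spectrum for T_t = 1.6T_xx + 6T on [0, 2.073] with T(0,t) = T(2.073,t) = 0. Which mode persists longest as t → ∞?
Eigenvalues: λₙ = 1.6n²π²/2.073² - 6.
First three modes:
  n=1: λ₁ = 1.6π²/2.073² - 6 ≈ -2.325
  n=2: λ₂ = 6.4π²/2.073² - 6 ≈ 8.699
  n=3: λ₃ = 14.4π²/2.073² - 6 ≈ 27.072
Since 1.6π²/2.073² ≈ 3.675 < 6, λ₁ < 0.
The n=1 mode grows fastest (−λₙ is largest for n=1) → dominates.
Asymptotic: T ~ c₁ sin(πx/2.073) e^{2.325t} (exponential growth at rate −λ₁ ≈ 2.325).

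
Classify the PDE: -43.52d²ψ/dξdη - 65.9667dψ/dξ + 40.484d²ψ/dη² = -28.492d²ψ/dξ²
Rewriting in standard form: 28.492d²ψ/dξ² - 43.52d²ψ/dξdη + 40.484d²ψ/dη² - 65.9667dψ/dξ = 0. A = 28.492, B = -43.52, C = 40.484. Discriminant B² - 4AC = -2719.890112. Since -2719.890112 < 0, elliptic.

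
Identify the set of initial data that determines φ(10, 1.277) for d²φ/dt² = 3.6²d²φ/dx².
Domain of dependence: [5.4028, 14.5972]. Signals travel at speed 3.6, so data within |x - 10| ≤ 3.6·1.277 = 4.5972 can reach the point.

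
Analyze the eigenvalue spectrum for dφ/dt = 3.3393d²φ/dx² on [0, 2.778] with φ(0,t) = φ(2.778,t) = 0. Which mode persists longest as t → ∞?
Eigenvalues: λₙ = 3.3393n²π²/2.778².
First three modes:
  n=1: λ₁ = 3.3393π²/2.778² ≈ 4.271
  n=2: λ₂ = 13.3572π²/2.778² ≈ 17.082 (4× faster decay)
  n=3: λ₃ = 30.0537π²/2.778² ≈ 38.436 (9× faster decay)
As t → ∞, higher modes decay exponentially faster. The n=1 mode dominates: φ ~ c₁ sin(πx/2.778) e^{-λ₁t}.
Decay rate: λ₁ = 3.3393π²/2.778² ≈ 4.271.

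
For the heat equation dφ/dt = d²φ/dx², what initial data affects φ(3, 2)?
The entire real line. The heat equation has infinite propagation speed: any initial disturbance instantly affects all points (though exponentially small far away).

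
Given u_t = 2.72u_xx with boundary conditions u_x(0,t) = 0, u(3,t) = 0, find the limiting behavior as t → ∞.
u → 0. Heat escapes through the Dirichlet boundary.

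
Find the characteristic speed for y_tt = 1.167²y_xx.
Speed = 1.167. Information travels along characteristics x = x₀ ± 1.167t.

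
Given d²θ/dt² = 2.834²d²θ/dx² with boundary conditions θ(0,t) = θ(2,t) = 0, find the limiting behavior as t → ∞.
θ oscillates (no decay). Energy is conserved; the solution oscillates indefinitely as standing waves.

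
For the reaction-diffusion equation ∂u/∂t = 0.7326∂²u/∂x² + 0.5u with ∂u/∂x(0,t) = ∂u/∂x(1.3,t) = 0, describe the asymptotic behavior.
u grows unboundedly. With Neumann BCs the constant mode has diffusion eigenvalue 0, so any r > 0 makes it grow like e^(0.5t); solution grows exponentially.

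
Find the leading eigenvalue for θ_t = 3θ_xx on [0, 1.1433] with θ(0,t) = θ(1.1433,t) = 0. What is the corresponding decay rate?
Eigenvalues: λₙ = 3n²π²/1.1433².
First three modes:
  n=1: λ₁ = 3π²/1.1433² ≈ 22.652
  n=2: λ₂ = 12π²/1.1433² ≈ 90.607 (4× faster decay)
  n=3: λ₃ = 27π²/1.1433² ≈ 203.865 (9× faster decay)
As t → ∞, higher modes decay exponentially faster. The n=1 mode dominates: θ ~ c₁ sin(πx/1.1433) e^{-λ₁t}.
Decay rate: λ₁ = 3π²/1.1433² ≈ 22.652.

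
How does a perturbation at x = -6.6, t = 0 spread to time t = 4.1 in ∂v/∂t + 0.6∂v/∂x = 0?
At x = -4.14. The characteristic carries data from (-6.6, 0) to (-4.14, 4.1).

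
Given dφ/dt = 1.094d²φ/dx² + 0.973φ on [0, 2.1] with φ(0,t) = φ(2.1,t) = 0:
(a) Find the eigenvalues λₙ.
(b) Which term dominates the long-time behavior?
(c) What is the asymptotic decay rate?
Eigenvalues: λₙ = 1.094n²π²/2.1² - 0.973.
First three modes:
  n=1: λ₁ = 1.094π²/2.1² - 0.973 ≈ 1.475
  n=2: λ₂ = 4.376π²/2.1² - 0.973 ≈ 8.821
  n=3: λ₃ = 9.846π²/2.1² - 0.973 ≈ 21.062
Since 1.094π²/2.1² ≈ 2.448 > 0.973, all λₙ > 0.
The n=1 mode decays slowest → dominates as t → ∞.
Asymptotic: φ ~ c₁ sin(πx/2.1) e^{-λ₁t} with decay rate λ₁ ≈ 1.475.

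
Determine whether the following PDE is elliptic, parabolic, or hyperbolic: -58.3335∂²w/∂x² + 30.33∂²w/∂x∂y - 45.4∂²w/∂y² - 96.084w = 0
Coefficients: A = -58.3335, B = 30.33, C = -45.4. B² - 4AC = -9673.4547, which is negative, so the equation is elliptic.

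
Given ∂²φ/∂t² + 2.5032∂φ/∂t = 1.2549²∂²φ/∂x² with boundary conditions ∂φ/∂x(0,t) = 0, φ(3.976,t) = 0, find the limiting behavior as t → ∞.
φ → 0. Damping (γ=2.5032) dissipates energy; oscillations decay exponentially.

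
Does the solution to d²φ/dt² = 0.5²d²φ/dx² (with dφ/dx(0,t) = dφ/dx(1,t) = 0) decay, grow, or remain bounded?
φ oscillates about a mean that drifts linearly in t (generically unbounded; no decay). There is no damping, so the nonconstant modes persist as standing waves (energy conserved, no decay). But with Neumann conditions at both ends the constant mode has eigenvalue 0: the spatial mean M(t) of φ satisfies M'' = 0, so M(t) = M(0) + M'(0)·t. Unless the initial velocity has zero mean (∫φ_t(x,0)dx = 0), the solution grows linearly in t (unbounded, though not exponentially); if it does have zero mean, the solution stays bounded and simply oscillates.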